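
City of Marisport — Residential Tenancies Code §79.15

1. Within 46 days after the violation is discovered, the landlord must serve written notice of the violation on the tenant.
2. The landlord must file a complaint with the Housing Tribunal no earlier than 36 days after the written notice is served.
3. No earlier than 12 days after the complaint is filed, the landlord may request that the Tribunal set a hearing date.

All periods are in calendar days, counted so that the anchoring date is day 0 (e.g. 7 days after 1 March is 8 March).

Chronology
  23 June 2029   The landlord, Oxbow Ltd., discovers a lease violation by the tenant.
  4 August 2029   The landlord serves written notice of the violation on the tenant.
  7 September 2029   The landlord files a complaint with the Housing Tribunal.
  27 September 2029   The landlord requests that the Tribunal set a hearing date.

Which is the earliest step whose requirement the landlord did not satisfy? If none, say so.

Step 2

Step 1: 46 days after 23 June 2029 (when the violation is discovered) is 8 August 2029; completed 4 August 2029, before the deadline.
Step 2: the earliest permitted date is 36 days after 4 August 2029 (when the written notice is served), i.e. 9 September 2029; acted on 7 September 2029, 2 days prematurely.
Later steps need not be reached.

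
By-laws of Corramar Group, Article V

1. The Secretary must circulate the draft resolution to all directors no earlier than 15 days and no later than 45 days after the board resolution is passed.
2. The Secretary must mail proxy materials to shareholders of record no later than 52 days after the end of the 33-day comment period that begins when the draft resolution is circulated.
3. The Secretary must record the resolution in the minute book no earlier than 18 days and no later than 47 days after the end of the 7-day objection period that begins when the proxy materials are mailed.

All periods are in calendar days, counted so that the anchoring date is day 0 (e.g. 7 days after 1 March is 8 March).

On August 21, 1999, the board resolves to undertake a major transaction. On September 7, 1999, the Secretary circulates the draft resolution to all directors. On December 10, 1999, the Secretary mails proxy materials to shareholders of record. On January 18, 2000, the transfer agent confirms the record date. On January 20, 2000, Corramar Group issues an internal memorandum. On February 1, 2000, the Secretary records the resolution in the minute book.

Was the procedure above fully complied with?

No

Step 1 — 15 and 45 days from August 21, 1999 (when the board resolution is passed) are September 5, 1999 and October 5, 1999 respectively; done September 7, 1999 — within the window.
Step 2 — counting 52 days from October 10, 1999 (end of the 33-day comment period, which began when the draft resolution is circulated on September 7, 1999) gives a deadline of December 1, 1999; done December 10, 1999 — 9 days late.
That is the first point of non-compliance.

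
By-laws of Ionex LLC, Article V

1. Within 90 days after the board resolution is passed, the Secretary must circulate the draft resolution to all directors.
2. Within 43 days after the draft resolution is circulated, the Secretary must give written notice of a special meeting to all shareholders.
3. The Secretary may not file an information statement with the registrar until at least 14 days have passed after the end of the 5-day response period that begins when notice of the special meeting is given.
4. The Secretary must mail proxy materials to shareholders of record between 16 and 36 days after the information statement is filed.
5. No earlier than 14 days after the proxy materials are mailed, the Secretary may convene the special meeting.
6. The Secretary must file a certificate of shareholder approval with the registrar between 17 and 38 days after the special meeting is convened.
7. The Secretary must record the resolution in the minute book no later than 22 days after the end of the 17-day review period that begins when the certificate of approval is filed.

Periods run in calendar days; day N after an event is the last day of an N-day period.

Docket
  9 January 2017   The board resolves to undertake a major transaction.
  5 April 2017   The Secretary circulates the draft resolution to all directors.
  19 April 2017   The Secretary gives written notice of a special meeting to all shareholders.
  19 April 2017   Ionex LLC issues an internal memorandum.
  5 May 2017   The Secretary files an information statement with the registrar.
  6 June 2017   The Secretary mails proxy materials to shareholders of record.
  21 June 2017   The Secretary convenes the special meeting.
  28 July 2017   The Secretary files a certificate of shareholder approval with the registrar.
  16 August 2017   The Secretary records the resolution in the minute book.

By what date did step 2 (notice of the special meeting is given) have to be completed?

18 May 2017

Step 2 runs from 5 April 2017, when the draft resolution is circulated. 43 days after 5 April 2017 is 18 May 2017.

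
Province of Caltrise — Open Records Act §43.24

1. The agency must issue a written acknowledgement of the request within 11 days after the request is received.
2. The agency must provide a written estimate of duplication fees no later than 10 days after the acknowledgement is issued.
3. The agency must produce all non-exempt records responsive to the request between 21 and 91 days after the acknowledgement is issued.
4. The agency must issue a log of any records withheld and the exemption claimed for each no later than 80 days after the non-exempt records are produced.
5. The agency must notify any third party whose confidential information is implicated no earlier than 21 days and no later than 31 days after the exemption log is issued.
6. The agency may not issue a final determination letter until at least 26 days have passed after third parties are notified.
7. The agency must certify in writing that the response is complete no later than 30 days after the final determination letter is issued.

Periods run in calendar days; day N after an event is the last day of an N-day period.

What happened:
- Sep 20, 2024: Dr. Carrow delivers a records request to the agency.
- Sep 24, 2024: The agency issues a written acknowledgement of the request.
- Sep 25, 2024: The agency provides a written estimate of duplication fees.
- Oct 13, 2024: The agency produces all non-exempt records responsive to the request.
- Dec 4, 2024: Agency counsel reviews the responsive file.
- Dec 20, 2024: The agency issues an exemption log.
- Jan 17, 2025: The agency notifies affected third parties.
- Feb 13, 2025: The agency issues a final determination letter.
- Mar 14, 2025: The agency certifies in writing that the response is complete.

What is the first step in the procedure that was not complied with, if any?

Step 3

Step 1: 11 days after Sep 20, 2024 (when the request is received) is Oct 1, 2024; done Sep 24, 2024 — timely.
Step 2: 10 days after Sep 24, 2024 (when the acknowledgement is issued) is Oct 4, 2024; done Sep 25, 2024 — timely.
Step 3: the window is 21–91 days after Sep 24, 2024 (when the acknowledgement is issued), so Oct 15, 2024 through Dec 24, 2024; done Oct 13, 2024 — 2 days before the window opened.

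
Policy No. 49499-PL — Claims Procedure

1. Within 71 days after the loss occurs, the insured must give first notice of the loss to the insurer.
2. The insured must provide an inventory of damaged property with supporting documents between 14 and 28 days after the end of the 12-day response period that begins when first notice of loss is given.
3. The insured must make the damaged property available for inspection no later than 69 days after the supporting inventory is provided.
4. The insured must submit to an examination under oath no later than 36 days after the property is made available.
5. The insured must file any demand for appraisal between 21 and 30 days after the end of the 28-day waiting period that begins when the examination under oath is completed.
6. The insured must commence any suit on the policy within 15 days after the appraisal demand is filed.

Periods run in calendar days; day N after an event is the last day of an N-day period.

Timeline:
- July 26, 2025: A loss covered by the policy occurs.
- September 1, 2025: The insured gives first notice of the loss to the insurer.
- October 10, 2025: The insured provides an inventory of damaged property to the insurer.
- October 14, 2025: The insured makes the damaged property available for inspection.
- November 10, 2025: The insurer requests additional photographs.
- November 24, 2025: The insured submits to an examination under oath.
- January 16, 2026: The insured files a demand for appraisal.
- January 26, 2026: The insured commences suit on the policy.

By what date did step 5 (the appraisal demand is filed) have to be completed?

January 21, 2026

The examination under oath is completed on November 24, 2025; the 28-day waiting period therefore ends December 22, 2025, and step 5 runs from that date. The window is 21–30 days after December 22, 2025; it closes on January 21, 2026.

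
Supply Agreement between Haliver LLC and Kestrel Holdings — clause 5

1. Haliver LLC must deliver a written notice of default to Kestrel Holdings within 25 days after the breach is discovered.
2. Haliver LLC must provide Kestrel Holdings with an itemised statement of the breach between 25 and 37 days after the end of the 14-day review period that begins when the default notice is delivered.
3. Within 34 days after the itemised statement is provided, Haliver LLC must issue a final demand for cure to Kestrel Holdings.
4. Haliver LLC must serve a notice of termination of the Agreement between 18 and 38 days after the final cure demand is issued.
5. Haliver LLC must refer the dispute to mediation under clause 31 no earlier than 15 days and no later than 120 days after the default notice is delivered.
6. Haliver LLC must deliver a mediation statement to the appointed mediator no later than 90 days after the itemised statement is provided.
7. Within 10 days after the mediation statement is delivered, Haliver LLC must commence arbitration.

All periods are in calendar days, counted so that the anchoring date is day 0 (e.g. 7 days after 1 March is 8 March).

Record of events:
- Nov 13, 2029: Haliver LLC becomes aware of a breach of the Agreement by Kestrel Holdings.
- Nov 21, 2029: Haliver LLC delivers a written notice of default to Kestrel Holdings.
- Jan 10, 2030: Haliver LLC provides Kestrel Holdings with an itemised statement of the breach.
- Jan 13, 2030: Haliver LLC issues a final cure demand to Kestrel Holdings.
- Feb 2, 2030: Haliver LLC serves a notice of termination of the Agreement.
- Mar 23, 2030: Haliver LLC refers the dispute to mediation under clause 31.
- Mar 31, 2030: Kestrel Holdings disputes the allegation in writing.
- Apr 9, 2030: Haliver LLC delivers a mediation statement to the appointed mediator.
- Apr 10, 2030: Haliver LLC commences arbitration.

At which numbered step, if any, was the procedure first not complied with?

Step 5

Step 1: 25 days after Nov 13, 2029 (when the breach is discovered) is Dec 8, 2029; Nov 21, 2029 is within that limit.
Step 2: the window is 25–37 days after Dec 5, 2029 (end of the 14-day review period, which began when the default notice is delivered on Nov 21, 2029), so Dec 30, 2029 through Jan 11, 2030; Jan 10, 2030 falls inside that range.
Step 3: 34 days after Jan 10, 2030 (when the itemised statement is provided) is Feb 13, 2030; done Jan 13, 2030 — timely.
Step 4: the window is 18–38 days after Jan 13, 2030 (when the final cure demand is issued), so Jan 31, 2030 through Feb 20, 2030; done Feb 2, 2030 — within the window.
Step 5: the window is 15–120 days after Nov 21, 2029 (when the default notice is delivered), so Dec 6, 2029 through Mar 21, 2030; Mar 23, 2030 is 2 days past the end of the window.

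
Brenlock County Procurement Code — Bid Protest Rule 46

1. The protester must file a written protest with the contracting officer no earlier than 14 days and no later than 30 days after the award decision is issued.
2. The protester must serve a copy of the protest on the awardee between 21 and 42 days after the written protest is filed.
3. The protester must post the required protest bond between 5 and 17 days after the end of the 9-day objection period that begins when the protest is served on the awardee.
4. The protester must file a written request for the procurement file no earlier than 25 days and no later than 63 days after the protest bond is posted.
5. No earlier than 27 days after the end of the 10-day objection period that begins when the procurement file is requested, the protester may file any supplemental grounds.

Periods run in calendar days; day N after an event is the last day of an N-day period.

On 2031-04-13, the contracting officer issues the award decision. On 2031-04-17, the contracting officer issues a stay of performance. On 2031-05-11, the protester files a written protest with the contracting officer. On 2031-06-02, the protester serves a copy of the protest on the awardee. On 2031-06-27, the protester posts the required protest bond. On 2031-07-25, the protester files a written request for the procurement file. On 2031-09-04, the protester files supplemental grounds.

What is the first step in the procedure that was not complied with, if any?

Step 1: the window is 14–30 days after 2031-04-13 (when the award decision is issued), so 2031-04-27 through 2031-05-13; done 2031-05-11 — within the window.
Step 2: the window is 21–42 days after 2031-05-11 (when the written protest is filed), so 2031-06-01 through 2031-06-22; 2031-06-02 falls inside that range.
Step 3: the window is 5–17 days after 2031-06-11 (end of the 9-day objection period, which began when the protest is served on the awardee on 2031-06-02), so 2031-06-16 through 2031-06-28; done 2031-06-27, which is between those dates.
Step 4: the window is 25–63 days after 2031-06-27 (when the protest bond is posted), so 2031-07-22 through 2031-08-29; 2031-07-25 falls inside that range.
Step 5: the earliest permitted date is 27 days after 2031-08-04 (end of the 10-day objection period, which began when the procurement file is requested on 2031-07-25), i.e. 2031-08-31; 2031-09-04 is on or after that date.

None — every step was satisfied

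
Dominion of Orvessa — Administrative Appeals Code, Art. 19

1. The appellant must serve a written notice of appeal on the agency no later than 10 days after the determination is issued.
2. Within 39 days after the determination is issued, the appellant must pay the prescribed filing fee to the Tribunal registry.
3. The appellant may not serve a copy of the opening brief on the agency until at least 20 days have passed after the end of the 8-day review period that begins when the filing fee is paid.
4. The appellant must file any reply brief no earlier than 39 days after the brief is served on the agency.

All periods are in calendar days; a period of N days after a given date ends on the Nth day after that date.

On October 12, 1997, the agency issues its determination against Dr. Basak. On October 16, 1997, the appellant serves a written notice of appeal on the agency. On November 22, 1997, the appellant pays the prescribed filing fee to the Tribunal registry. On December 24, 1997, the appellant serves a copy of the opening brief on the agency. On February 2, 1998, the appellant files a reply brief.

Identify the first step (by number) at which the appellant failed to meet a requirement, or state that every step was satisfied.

Step 1 — counting 10 days from October 12, 1997 (when the determination is issued) gives a deadline of October 22, 1997; done October 16, 1997 — timely.
Step 2 — counting 39 days from October 12, 1997 (when the determination is issued) gives a deadline of November 20, 1997; November 22, 1997 misses that deadline by 2 days.

Step 2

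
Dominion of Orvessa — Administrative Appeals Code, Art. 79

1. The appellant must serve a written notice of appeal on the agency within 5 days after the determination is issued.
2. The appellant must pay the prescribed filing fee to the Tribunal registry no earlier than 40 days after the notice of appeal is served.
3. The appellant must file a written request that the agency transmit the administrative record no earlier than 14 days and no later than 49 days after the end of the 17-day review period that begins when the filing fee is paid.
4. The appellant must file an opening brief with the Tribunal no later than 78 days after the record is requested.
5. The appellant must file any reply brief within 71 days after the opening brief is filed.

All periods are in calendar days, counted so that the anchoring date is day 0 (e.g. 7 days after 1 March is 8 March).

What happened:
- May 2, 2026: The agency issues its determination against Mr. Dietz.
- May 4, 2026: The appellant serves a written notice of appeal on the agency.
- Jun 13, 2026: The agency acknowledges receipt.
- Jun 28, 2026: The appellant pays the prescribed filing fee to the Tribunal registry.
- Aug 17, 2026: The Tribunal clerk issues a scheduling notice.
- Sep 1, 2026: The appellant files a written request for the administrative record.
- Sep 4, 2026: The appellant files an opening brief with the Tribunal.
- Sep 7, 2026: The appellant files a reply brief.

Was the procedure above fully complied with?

(1) due by May 2, 2026 + 5 days = May 7, 2026; done May 4, 2026 — timely.
(2) permitted from May 4, 2026 + 40 days = Jun 13, 2026 onward; Jun 28, 2026 is on or after that date.
(3) the permitted window runs from Jul 15, 2026 + 14 = Jul 29, 2026 to Jul 15, 2026 + 49 = Sep 2, 2026; Sep 1, 2026 falls inside that range.
(4) due by Sep 1, 2026 + 78 days = Nov 18, 2026; completed Sep 4, 2026, before the deadline.
(5) due by Sep 4, 2026 + 71 days = Nov 14, 2026; Sep 7, 2026 is within that limit.

Yes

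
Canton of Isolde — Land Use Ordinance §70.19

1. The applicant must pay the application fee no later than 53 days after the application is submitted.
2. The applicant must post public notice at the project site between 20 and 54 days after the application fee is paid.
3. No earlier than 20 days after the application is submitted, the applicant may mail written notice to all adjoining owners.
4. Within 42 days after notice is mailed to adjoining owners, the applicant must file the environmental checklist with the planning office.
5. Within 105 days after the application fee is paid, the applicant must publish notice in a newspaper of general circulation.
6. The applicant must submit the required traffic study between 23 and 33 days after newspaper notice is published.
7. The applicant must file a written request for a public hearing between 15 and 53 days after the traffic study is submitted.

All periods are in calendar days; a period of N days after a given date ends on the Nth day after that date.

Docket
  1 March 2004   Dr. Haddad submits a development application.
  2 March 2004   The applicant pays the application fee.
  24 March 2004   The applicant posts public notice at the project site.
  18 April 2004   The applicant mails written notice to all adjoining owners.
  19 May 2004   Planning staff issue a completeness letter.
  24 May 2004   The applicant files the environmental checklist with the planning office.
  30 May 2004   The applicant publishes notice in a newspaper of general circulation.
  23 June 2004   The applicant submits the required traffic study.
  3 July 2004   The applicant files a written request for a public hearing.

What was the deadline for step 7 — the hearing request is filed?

Step 7 runs from 23 June 2004, when the traffic study is submitted. The window is 15–53 days after 23 June 2004; it closes on 15 August 2004.

15 August 2004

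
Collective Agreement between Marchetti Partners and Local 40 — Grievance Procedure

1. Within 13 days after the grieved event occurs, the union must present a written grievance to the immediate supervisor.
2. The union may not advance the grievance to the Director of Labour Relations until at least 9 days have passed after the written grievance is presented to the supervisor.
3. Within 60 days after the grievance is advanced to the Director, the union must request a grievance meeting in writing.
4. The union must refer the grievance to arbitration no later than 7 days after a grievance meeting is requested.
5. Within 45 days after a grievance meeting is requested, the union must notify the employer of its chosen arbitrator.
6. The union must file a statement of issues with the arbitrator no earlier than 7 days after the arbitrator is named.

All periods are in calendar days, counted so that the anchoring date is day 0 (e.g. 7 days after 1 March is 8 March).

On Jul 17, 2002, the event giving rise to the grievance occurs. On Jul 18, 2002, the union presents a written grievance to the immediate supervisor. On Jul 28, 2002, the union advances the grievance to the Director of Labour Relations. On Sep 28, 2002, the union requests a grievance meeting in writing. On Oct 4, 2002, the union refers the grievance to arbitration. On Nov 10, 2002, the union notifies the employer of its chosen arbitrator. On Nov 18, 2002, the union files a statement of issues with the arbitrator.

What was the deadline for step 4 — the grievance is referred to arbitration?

Step 4 runs from Sep 28, 2002, when a grievance meeting is requested. 7 days after Sep 28, 2002 is Oct 5, 2002.

Oct 5, 2002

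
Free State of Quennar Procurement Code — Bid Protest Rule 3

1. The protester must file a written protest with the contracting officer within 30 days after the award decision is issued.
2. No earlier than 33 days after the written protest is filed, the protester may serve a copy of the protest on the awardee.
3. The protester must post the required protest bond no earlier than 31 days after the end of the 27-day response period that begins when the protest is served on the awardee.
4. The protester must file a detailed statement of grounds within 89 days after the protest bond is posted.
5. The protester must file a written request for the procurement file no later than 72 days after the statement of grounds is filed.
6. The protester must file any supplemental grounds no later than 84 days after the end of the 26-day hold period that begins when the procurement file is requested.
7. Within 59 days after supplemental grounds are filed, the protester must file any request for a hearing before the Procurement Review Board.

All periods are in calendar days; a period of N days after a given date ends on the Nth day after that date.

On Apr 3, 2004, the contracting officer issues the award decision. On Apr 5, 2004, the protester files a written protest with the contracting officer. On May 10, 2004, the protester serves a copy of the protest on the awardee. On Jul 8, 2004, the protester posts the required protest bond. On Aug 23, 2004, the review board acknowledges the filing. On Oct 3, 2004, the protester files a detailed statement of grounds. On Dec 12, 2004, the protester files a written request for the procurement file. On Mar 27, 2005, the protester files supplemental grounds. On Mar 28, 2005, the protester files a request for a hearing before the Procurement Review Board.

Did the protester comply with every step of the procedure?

(1) due by Apr 3, 2004 + 30 days = May 3, 2004; completed Apr 5, 2004, before the deadline.
(2) permitted from Apr 5, 2004 + 33 days = May 8, 2004 onward; done May 10, 2004 — permitted.
(3) permitted from Jun 6, 2004 + 31 days = Jul 7, 2004 onward; done Jul 8, 2004, after the minimum wait.
(4) due by Jul 8, 2004 + 89 days = Oct 5, 2004; Oct 3, 2004 is within that limit.
(5) due by Oct 3, 2004 + 72 days = Dec 14, 2004; done Dec 12, 2004 — timely.
(6) due by Jan 7, 2005 + 84 days = Apr 1, 2005; completed Mar 27, 2005, before the deadline.
(7) due by Mar 27, 2005 + 59 days = May 25, 2005; completed Mar 28, 2005, before the deadline.

Yes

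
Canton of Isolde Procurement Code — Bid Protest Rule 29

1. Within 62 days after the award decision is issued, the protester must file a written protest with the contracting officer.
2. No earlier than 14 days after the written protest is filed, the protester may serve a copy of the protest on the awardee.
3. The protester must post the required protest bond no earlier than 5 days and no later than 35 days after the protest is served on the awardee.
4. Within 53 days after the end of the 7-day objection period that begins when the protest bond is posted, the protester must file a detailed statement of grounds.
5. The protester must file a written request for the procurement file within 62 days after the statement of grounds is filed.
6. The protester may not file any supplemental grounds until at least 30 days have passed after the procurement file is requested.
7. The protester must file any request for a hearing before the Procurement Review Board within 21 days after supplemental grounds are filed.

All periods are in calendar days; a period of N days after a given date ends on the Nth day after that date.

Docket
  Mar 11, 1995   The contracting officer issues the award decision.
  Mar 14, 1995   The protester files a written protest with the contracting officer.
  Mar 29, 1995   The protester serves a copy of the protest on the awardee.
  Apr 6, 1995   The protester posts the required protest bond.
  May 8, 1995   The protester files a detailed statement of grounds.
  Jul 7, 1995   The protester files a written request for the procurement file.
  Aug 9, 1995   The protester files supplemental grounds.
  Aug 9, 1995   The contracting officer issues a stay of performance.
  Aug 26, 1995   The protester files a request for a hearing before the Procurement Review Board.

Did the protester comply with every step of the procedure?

Yes

Step 1 — counting 62 days from Mar 11, 1995 (when the award decision is issued) gives a deadline of May 12, 1995; completed Mar 14, 1995, before the deadline.
Step 2 — must wait 14 days from Mar 14, 1995 (when the written protest is filed), so not before Mar 28, 1995; done Mar 29, 1995, after the minimum wait.
Step 3 — 5 and 35 days from Mar 29, 1995 (when the protest is served on the awardee) are Apr 3, 1995 and May 3, 1995 respectively; Apr 6, 1995 falls inside that range.
Step 4 — counting 53 days from Apr 13, 1995 (end of the 7-day objection period, which began when the protest bond is posted on Apr 6, 1995) gives a deadline of Jun 5, 1995; completed May 8, 1995, before the deadline.
Step 5 — counting 62 days from May 8, 1995 (when the statement of grounds is filed) gives a deadline of Jul 9, 1995; Jul 7, 1995 is within that limit.
Step 6 — must wait 30 days from Jul 7, 1995 (when the procurement file is requested), so not before Aug 6, 1995; Aug 9, 1995 is on or after that date.
Step 7 — counting 21 days from Aug 9, 1995 (when supplemental grounds are filed) gives a deadline of Aug 30, 1995; done Aug 26, 1995 — timely.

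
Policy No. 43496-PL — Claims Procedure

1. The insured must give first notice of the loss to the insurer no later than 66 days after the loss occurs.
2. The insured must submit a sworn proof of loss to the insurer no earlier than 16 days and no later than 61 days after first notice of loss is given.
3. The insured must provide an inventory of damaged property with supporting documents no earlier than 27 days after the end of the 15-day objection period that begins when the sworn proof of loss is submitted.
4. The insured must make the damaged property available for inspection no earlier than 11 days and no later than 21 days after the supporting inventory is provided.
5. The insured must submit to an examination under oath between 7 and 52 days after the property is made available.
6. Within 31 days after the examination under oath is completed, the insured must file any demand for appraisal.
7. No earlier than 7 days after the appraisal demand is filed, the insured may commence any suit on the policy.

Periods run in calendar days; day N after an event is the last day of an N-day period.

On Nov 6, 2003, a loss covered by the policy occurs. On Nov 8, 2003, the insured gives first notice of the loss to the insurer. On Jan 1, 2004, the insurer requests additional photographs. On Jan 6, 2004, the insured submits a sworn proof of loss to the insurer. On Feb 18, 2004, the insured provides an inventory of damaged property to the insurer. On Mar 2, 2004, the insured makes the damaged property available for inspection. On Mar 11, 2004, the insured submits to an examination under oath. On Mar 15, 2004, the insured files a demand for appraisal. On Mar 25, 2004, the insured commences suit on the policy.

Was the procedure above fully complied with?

Yes

(1) due by Nov 6, 2003 + 66 days = Jan 11, 2004; completed Nov 8, 2003, before the deadline.
(2) the permitted window runs from Nov 8, 2003 + 16 = Nov 24, 2003 to Nov 8, 2003 + 61 = Jan 8, 2004; Jan 6, 2004 falls inside that range.
(3) permitted from Jan 21, 2004 + 27 days = Feb 17, 2004 onward; done Feb 18, 2004, after the minimum wait.
(4) the permitted window runs from Feb 18, 2004 + 11 = Feb 29, 2004 to Feb 18, 2004 + 21 = Mar 10, 2004; done Mar 2, 2004, which is between those dates.
(5) the permitted window runs from Mar 2, 2004 + 7 = Mar 9, 2004 to Mar 2, 2004 + 52 = Apr 23, 2004; done Mar 11, 2004, which is between those dates.
(6) due by Mar 11, 2004 + 31 days = Apr 11, 2004; Mar 15, 2004 is within that limit.
(7) permitted from Mar 15, 2004 + 7 days = Mar 22, 2004 onward; done Mar 25, 2004 — permitted.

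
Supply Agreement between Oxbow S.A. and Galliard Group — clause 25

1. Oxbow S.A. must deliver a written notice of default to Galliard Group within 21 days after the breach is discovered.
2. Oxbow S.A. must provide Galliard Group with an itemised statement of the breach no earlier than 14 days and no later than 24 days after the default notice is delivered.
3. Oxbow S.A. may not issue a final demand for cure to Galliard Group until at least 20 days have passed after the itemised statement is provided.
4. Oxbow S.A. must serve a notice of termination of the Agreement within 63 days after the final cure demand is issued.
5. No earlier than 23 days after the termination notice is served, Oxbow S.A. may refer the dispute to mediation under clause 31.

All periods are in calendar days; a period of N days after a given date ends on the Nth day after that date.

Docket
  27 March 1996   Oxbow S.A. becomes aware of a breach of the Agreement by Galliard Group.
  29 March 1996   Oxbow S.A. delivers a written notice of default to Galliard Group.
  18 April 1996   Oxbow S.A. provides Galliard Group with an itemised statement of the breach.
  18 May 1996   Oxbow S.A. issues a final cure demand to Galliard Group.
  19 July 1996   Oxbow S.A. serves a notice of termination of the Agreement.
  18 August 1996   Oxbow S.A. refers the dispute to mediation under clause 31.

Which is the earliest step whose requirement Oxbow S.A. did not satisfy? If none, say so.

None — every step was satisfied

Step 1: 21 days after 27 March 1996 (when the breach is discovered) is 17 April 1996; completed 29 March 1996, before the deadline.
Step 2: the window is 14–24 days after 29 March 1996 (when the default notice is delivered), so 12 April 1996 through 22 April 1996; done 18 April 1996, which is between those dates.
Step 3: the earliest permitted date is 20 days after 18 April 1996 (when the itemised statement is provided), i.e. 8 May 1996; 18 May 1996 is on or after that date.
Step 4: 63 days after 18 May 1996 (when the final cure demand is issued) is 20 July 1996; completed 19 July 1996, before the deadline.
Step 5: the earliest permitted date is 23 days after 19 July 1996 (when the termination notice is served), i.e. 11 August 1996; 18 August 1996 is on or after that date.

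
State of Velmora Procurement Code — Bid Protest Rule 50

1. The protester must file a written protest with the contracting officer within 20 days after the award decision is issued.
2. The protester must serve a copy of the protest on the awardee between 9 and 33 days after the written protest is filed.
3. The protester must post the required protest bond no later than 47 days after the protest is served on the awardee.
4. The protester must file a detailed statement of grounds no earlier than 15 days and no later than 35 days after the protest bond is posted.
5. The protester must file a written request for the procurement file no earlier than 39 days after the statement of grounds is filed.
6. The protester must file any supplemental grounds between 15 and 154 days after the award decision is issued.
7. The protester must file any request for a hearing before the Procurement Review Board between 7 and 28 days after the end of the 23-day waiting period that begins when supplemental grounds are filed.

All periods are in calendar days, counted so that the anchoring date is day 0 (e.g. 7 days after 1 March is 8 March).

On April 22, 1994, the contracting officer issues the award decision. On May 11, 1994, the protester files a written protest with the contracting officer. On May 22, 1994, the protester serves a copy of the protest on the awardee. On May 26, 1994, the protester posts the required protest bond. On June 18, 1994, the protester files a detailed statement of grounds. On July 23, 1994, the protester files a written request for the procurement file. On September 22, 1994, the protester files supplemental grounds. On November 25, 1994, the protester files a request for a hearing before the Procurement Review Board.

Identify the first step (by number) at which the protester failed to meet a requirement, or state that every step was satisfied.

Step 5

Step 1 — counting 20 days from April 22, 1994 (when the award decision is issued) gives a deadline of May 12, 1994; May 11, 1994 is within that limit.
Step 2 — 9 and 33 days from May 11, 1994 (when the written protest is filed) are May 20, 1994 and June 13, 1994 respectively; done May 22, 1994 — within the window.
Step 3 — counting 47 days from May 22, 1994 (when the protest is served on the awardee) gives a deadline of July 8, 1994; May 26, 1994 is within that limit.
Step 4 — 15 and 35 days from May 26, 1994 (when the protest bond is posted) are June 10, 1994 and June 30, 1994 respectively; done June 18, 1994 — within the window.
Step 5 — must wait 39 days from June 18, 1994 (when the statement of grounds is filed), so not before July 27, 1994; July 23, 1994 is 4 days before the earliest permitted date.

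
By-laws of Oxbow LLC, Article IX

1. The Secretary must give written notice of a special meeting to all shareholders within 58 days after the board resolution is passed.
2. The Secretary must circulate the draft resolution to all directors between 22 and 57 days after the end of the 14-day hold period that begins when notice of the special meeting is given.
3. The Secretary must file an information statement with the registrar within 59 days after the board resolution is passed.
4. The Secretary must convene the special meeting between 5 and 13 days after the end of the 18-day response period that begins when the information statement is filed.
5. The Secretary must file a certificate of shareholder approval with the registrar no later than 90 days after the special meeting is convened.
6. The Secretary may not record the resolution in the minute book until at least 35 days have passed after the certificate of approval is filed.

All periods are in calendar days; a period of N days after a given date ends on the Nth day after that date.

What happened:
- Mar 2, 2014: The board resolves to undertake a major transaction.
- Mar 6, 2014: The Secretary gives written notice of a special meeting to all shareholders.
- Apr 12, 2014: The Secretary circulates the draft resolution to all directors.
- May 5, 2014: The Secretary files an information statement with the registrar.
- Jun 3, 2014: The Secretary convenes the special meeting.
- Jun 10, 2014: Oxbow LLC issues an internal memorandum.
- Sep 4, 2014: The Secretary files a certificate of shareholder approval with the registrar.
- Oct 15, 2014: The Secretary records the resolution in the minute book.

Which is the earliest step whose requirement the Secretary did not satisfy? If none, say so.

Step 3

Step 1: 58 days after Mar 2, 2014 (when the board resolution is passed) is Apr 29, 2014; done Mar 6, 2014 — timely.
Step 2: the window is 22–57 days after Mar 20, 2014 (end of the 14-day hold period, which began when notice of the special meeting is given on Mar 6, 2014), so Apr 11, 2014 through May 16, 2014; Apr 12, 2014 falls inside that range.
Step 3: 59 days after Mar 2, 2014 (when the board resolution is passed) is Apr 30, 2014; done May 5, 2014 — 5 days late.
The analysis stops there.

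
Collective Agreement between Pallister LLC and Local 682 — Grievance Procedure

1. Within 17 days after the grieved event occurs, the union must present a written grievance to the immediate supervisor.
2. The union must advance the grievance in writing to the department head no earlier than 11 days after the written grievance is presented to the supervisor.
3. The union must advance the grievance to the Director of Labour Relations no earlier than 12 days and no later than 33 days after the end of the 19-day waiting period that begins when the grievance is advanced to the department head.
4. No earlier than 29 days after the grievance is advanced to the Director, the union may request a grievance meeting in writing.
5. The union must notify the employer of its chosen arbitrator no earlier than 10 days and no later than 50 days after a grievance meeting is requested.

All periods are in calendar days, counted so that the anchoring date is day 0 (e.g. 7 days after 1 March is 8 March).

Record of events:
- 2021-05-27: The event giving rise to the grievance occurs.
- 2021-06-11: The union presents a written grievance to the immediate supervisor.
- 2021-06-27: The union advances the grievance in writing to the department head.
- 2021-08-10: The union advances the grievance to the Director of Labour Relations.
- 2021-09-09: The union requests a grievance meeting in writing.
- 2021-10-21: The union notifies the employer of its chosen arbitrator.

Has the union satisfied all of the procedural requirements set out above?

Step 1: 17 days after 2021-05-27 (when the grieved event occurs) is 2021-06-13; done 2021-06-11 — timely.
Step 2: the earliest permitted date is 11 days after 2021-06-11 (when the written grievance is presented to the supervisor), i.e. 2021-06-22; done 2021-06-27 — permitted.
Step 3: the window is 12–33 days after 2021-07-16 (end of the 19-day waiting period, which began when the grievance is advanced to the department head on 2021-06-27), so 2021-07-28 through 2021-08-18; done 2021-08-10, which is between those dates.
Step 4: the earliest permitted date is 29 days after 2021-08-10 (when the grievance is advanced to the Director), i.e. 2021-09-08; done 2021-09-09, after the minimum wait.
Step 5: the window is 10–50 days after 2021-09-09 (when a grievance meeting is requested), so 2021-09-19 through 2021-10-29; done 2021-10-21, which is between those dates.

Yes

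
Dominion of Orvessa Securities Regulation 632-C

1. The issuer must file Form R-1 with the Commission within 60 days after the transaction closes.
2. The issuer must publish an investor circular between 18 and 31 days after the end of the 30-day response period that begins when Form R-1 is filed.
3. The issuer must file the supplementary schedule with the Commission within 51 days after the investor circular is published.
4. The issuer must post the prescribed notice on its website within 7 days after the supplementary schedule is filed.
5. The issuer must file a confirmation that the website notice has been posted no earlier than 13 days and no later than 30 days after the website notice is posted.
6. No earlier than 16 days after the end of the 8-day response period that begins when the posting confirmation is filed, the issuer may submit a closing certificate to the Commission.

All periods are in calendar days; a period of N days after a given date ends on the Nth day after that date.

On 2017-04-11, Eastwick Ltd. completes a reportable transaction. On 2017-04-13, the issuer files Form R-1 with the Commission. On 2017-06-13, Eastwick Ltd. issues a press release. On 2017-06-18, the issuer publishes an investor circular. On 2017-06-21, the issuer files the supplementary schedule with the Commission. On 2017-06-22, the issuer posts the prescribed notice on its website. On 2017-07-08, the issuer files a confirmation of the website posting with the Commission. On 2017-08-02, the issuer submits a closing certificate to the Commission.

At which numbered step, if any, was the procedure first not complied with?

Step 1: 60 days after 2017-04-11 (when the transaction closes) is 2017-06-10; done 2017-04-13 — timely.
Step 2: the window is 18–31 days after 2017-05-13 (end of the 30-day response period, which began when Form R-1 is filed on 2017-04-13), so 2017-05-31 through 2017-06-13; done 2017-06-18 — 5 days after the window closed.

Step 2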